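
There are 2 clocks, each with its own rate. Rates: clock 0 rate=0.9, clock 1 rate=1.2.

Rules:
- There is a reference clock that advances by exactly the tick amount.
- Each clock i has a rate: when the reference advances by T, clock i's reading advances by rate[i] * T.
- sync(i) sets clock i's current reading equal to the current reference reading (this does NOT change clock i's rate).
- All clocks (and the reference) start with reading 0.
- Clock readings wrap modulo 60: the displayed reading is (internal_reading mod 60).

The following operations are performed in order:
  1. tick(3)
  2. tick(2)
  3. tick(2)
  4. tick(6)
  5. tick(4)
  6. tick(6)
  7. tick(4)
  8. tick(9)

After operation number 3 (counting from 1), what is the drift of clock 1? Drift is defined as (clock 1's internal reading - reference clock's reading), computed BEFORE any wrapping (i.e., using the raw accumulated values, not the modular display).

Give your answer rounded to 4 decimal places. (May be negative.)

After op 1 tick(3): ref=3.0000 raw=[2.7000 3.6000]
After op 2 tick(2): ref=5.0000 raw=[4.5000 6.0000]
After op 3 tick(2): ref=7.0000 raw=[6.3000 8.4000]
Drift of clock 1 after op 3: 8.4000 - 7.0000 = 1.4000

Answer: 1.4000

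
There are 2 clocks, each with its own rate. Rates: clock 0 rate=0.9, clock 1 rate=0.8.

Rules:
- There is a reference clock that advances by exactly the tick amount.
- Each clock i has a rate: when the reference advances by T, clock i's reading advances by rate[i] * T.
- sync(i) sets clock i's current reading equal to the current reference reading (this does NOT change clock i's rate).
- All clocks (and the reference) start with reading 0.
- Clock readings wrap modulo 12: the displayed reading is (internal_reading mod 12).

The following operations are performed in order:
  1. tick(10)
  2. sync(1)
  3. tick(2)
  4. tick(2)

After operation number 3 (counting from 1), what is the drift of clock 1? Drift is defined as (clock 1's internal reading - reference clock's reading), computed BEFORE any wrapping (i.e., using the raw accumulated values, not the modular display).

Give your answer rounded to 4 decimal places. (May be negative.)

Answer: -0.4000

Derivation:
After op 1 tick(10): ref=10.0000 raw=[9.0000 8.0000]
After op 2 sync(1): ref=10.0000 raw=[9.0000 10.0000]
After op 3 tick(2): ref=12.0000 raw=[10.8000 11.6000]
Drift of clock 1 after op 3: 11.6000 - 12.0000 = -0.4000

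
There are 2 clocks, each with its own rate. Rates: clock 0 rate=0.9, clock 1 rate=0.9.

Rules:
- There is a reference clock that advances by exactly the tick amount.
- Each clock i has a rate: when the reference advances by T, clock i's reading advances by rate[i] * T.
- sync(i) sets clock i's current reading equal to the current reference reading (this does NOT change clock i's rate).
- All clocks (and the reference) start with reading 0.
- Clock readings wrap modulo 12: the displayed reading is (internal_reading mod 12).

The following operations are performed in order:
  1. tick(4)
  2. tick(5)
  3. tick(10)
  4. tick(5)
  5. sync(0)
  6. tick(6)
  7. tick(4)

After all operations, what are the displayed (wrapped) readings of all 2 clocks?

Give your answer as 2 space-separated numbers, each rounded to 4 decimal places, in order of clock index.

Answer: 9.0000 6.6000

Derivation:
After op 1 tick(4): ref=4.0000 raw=[3.6000 3.6000]
After op 2 tick(5): ref=9.0000 raw=[8.1000 8.1000]
After op 3 tick(10): ref=19.0000 raw=[17.1000 17.1000]
After op 4 tick(5): ref=24.0000 raw=[21.6000 21.6000]
After op 5 sync(0): ref=24.0000 raw=[24.0000 21.6000]
After op 6 tick(6): ref=30.0000 raw=[29.4000 27.0000]
After op 7 tick(4): ref=34.0000 raw=[33.0000 30.6000]
Wrap final raw readings (mod 12): 33.0000 mod 12 = 9.0000; 30.6000 mod 12 = 6.6000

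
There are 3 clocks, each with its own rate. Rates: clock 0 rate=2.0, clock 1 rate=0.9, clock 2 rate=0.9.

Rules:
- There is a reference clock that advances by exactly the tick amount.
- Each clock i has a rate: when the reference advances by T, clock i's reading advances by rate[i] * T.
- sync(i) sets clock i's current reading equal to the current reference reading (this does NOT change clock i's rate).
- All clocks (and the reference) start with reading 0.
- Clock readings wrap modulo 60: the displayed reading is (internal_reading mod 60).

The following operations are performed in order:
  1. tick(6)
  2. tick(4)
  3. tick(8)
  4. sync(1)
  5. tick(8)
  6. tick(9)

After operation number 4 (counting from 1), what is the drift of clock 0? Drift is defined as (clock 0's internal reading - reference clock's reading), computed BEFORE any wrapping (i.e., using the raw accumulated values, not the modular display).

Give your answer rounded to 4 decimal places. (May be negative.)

Answer: 18.0000

Derivation:
After op 1 tick(6): ref=6.0000 raw=[12.0000 5.4000 5.4000]
After op 2 tick(4): ref=10.0000 raw=[20.0000 9.0000 9.0000]
After op 3 tick(8): ref=18.0000 raw=[36.0000 16.2000 16.2000]
After op 4 sync(1): ref=18.0000 raw=[36.0000 18.0000 16.2000]
Drift of clock 0 after op 4: 36.0000 - 18.0000 = 18.0000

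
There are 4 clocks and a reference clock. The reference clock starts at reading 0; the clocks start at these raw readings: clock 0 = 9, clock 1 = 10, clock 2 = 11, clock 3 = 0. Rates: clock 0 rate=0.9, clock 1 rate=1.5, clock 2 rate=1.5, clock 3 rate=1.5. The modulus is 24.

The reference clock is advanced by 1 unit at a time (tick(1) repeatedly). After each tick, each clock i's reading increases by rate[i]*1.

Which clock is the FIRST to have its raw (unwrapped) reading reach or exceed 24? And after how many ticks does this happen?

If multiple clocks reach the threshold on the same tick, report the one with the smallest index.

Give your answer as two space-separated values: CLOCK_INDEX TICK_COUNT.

clock 0: start=9, rate=0.9, needs 24-9 = 15; ticks = ceil(15/0.9) = ceil(16.6667) = 17; reading at tick 17 = 9 + 0.9*17 = 24.3000
clock 1: start=10, rate=1.5, needs 24-10 = 14; ticks = ceil(14/1.5) = ceil(9.3333) = 10; reading at tick 10 = 10 + 1.5*10 = 25.0000
clock 2: start=11, rate=1.5, needs 24-11 = 13; ticks = ceil(13/1.5) = ceil(8.6667) = 9; reading at tick 9 = 11 + 1.5*9 = 24.5000
clock 3: start=0, rate=1.5, needs 24-0 = 24; ticks = ceil(24/1.5) = ceil(16.0000) = 16; reading at tick 16 = 0 + 1.5*16 = 24.0000
Minimum tick count = 9; winners = [2]; smallest index = 2

Answer: 2 9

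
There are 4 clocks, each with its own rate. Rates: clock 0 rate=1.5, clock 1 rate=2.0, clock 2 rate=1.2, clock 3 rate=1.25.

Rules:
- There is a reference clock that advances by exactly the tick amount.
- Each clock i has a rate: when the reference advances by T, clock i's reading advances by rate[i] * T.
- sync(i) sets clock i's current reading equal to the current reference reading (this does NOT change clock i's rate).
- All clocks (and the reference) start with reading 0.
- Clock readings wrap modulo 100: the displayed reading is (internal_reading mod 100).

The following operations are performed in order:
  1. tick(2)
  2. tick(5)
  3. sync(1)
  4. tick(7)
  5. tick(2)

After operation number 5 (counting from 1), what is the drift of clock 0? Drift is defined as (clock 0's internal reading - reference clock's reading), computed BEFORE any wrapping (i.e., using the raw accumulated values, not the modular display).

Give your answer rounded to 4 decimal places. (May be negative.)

After op 1 tick(2): ref=2.0000 raw=[3.0000 4.0000 2.4000 2.5000]
After op 2 tick(5): ref=7.0000 raw=[10.5000 14.0000 8.4000 8.7500]
After op 3 sync(1): ref=7.0000 raw=[10.5000 7.0000 8.4000 8.7500]
After op 4 tick(7): ref=14.0000 raw=[21.0000 21.0000 16.8000 17.5000]
After op 5 tick(2): ref=16.0000 raw=[24.0000 25.0000 19.2000 20.0000]
Drift of clock 0 after op 5: 24.0000 - 16.0000 = 8.0000

Answer: 8.0000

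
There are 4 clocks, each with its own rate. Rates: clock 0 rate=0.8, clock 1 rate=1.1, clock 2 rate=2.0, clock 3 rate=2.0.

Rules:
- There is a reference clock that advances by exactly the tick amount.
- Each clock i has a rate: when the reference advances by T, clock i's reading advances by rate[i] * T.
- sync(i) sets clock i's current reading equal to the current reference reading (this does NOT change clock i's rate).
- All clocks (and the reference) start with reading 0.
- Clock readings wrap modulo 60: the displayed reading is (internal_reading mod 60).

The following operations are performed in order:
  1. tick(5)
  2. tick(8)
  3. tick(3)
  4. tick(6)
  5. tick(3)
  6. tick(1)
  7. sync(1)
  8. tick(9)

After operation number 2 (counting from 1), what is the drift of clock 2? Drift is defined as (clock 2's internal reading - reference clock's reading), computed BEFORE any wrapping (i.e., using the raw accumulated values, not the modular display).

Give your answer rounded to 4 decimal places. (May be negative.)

After op 1 tick(5): ref=5.0000 raw=[4.0000 5.5000 10.0000 10.0000]
After op 2 tick(8): ref=13.0000 raw=[10.4000 14.3000 26.0000 26.0000]
Drift of clock 2 after op 2: 26.0000 - 13.0000 = 13.0000

Answer: 13.0000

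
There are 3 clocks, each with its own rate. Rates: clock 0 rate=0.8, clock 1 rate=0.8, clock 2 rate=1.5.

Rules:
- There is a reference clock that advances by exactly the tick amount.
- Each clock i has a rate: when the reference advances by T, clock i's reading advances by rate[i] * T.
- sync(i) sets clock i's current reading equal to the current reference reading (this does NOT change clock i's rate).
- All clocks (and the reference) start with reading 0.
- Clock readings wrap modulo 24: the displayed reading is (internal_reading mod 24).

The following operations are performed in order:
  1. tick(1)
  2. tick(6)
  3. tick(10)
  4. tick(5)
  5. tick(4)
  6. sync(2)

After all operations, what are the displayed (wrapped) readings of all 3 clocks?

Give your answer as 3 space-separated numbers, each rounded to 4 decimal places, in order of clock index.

After op 1 tick(1): ref=1.0000 raw=[0.8000 0.8000 1.5000]
After op 2 tick(6): ref=7.0000 raw=[5.6000 5.6000 10.5000]
After op 3 tick(10): ref=17.0000 raw=[13.6000 13.6000 25.5000]
After op 4 tick(5): ref=22.0000 raw=[17.6000 17.6000 33.0000]
After op 5 tick(4): ref=26.0000 raw=[20.8000 20.8000 39.0000]
After op 6 sync(2): ref=26.0000 raw=[20.8000 20.8000 26.0000]
Wrap final raw readings (mod 24): 20.8000 mod 24 = 20.8000; 20.8000 mod 24 = 20.8000; 26.0000 mod 24 = 2.0000

Answer: 20.8000 20.8000 2.0000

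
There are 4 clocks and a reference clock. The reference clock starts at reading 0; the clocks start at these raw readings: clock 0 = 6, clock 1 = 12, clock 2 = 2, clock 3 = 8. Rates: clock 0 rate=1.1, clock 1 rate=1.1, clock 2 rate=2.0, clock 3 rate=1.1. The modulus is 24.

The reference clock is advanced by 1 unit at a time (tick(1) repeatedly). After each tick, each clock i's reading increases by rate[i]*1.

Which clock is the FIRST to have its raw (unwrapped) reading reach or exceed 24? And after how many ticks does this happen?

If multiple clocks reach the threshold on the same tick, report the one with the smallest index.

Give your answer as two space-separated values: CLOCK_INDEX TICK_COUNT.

clock 0: start=6, rate=1.1, needs 24-6 = 18; ticks = ceil(18/1.1) = ceil(16.3636) = 17; reading at tick 17 = 6 + 1.1*17 = 24.7000
clock 1: start=12, rate=1.1, needs 24-12 = 12; ticks = ceil(12/1.1) = ceil(10.9091) = 11; reading at tick 11 = 12 + 1.1*11 = 24.1000
clock 2: start=2, rate=2.0, needs 24-2 = 22; ticks = ceil(22/2.0) = ceil(11.0000) = 11; reading at tick 11 = 2 + 2.0*11 = 24.0000
clock 3: start=8, rate=1.1, needs 24-8 = 16; ticks = ceil(16/1.1) = ceil(14.5455) = 15; reading at tick 15 = 8 + 1.1*15 = 24.5000
Minimum tick count = 11; winners = [1, 2]; smallest index = 1

Answer: 1 11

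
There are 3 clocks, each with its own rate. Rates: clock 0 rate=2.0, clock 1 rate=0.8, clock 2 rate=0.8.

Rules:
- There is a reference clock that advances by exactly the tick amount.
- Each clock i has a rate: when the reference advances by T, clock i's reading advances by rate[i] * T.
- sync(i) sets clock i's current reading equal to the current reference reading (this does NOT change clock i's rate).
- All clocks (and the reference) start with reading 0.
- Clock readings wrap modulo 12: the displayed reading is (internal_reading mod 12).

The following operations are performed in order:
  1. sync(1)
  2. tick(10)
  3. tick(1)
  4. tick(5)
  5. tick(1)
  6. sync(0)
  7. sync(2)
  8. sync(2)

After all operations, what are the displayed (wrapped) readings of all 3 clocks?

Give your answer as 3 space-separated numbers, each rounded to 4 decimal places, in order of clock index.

Answer: 5.0000 1.6000 5.0000

Derivation:
After op 1 sync(1): ref=0.0000 raw=[0.0000 0.0000 0.0000]
After op 2 tick(10): ref=10.0000 raw=[20.0000 8.0000 8.0000]
After op 3 tick(1): ref=11.0000 raw=[22.0000 8.8000 8.8000]
After op 4 tick(5): ref=16.0000 raw=[32.0000 12.8000 12.8000]
After op 5 tick(1): ref=17.0000 raw=[34.0000 13.6000 13.6000]
After op 6 sync(0): ref=17.0000 raw=[17.0000 13.6000 13.6000]
After op 7 sync(2): ref=17.0000 raw=[17.0000 13.6000 17.0000]
After op 8 sync(2): ref=17.0000 raw=[17.0000 13.6000 17.0000]
Wrap final raw readings (mod 12): 17.0000 mod 12 = 5.0000; 13.6000 mod 12 = 1.6000; 17.0000 mod 12 = 5.0000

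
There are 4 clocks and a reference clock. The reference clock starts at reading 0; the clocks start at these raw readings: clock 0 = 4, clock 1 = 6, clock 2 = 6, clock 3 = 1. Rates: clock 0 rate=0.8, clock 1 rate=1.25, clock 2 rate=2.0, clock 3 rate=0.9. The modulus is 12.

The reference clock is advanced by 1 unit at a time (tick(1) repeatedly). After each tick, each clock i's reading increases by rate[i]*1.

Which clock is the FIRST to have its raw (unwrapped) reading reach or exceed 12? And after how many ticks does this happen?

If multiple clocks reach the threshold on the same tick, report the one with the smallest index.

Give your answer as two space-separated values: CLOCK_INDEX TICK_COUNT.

clock 0: start=4, rate=0.8, needs 12-4 = 8; ticks = ceil(8/0.8) = ceil(10.0000) = 10; reading at tick 10 = 4 + 0.8*10 = 12.0000
clock 1: start=6, rate=1.25, needs 12-6 = 6; ticks = ceil(6/1.25) = ceil(4.8000) = 5; reading at tick 5 = 6 + 1.25*5 = 12.2500
clock 2: start=6, rate=2.0, needs 12-6 = 6; ticks = ceil(6/2.0) = ceil(3.0000) = 3; reading at tick 3 = 6 + 2.0*3 = 12.0000
clock 3: start=1, rate=0.9, needs 12-1 = 11; ticks = ceil(11/0.9) = ceil(12.2222) = 13; reading at tick 13 = 1 + 0.9*13 = 12.7000
Minimum tick count = 3; winners = [2]; smallest index = 2

Answer: 2 3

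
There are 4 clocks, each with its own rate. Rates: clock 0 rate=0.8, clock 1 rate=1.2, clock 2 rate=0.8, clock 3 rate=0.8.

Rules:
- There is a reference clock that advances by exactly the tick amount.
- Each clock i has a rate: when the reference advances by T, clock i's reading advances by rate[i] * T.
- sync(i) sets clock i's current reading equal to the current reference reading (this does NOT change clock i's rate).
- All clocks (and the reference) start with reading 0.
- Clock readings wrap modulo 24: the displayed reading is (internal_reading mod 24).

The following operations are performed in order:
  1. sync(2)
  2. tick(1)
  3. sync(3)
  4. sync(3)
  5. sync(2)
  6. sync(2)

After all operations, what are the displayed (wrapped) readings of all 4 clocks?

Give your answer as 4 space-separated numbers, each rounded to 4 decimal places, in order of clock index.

Answer: 0.8000 1.2000 1.0000 1.0000

Derivation:
After op 1 sync(2): ref=0.0000 raw=[0.0000 0.0000 0.0000 0.0000]
After op 2 tick(1): ref=1.0000 raw=[0.8000 1.2000 0.8000 0.8000]
After op 3 sync(3): ref=1.0000 raw=[0.8000 1.2000 0.8000 1.0000]
After op 4 sync(3): ref=1.0000 raw=[0.8000 1.2000 0.8000 1.0000]
After op 5 sync(2): ref=1.0000 raw=[0.8000 1.2000 1.0000 1.0000]
After op 6 sync(2): ref=1.0000 raw=[0.8000 1.2000 1.0000 1.0000]
Wrap final raw readings (mod 24): 0.8000 mod 24 = 0.8000; 1.2000 mod 24 = 1.2000; 1.0000 mod 24 = 1.0000; 1.0000 mod 24 = 1.0000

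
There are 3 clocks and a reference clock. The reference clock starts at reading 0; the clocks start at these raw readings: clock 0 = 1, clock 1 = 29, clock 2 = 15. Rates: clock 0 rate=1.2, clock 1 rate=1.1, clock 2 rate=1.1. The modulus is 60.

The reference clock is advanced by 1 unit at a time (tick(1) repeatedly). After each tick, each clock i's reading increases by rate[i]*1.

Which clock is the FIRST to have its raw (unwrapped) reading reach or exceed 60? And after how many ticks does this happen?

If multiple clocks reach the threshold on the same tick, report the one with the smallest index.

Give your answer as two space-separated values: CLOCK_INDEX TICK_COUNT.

Answer: 1 29

Derivation:
clock 0: start=1, rate=1.2, needs 60-1 = 59; ticks = ceil(59/1.2) = ceil(49.1667) = 50; reading at tick 50 = 1 + 1.2*50 = 61.0000
clock 1: start=29, rate=1.1, needs 60-29 = 31; ticks = ceil(31/1.1) = ceil(28.1818) = 29; reading at tick 29 = 29 + 1.1*29 = 60.9000
clock 2: start=15, rate=1.1, needs 60-15 = 45; ticks = ceil(45/1.1) = ceil(40.9091) = 41; reading at tick 41 = 15 + 1.1*41 = 60.1000
Minimum tick count = 29; winners = [1]; smallest index = 1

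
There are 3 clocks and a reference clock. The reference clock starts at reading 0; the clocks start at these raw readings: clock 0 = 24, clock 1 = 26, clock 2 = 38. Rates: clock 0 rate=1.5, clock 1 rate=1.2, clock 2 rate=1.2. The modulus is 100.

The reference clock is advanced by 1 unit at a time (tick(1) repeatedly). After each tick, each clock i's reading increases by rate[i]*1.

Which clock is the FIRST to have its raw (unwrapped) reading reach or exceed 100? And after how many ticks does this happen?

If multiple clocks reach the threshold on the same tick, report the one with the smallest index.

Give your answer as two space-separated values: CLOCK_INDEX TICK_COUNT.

clock 0: start=24, rate=1.5, needs 100-24 = 76; ticks = ceil(76/1.5) = ceil(50.6667) = 51; reading at tick 51 = 24 + 1.5*51 = 100.5000
clock 1: start=26, rate=1.2, needs 100-26 = 74; ticks = ceil(74/1.2) = ceil(61.6667) = 62; reading at tick 62 = 26 + 1.2*62 = 100.4000
clock 2: start=38, rate=1.2, needs 100-38 = 62; ticks = ceil(62/1.2) = ceil(51.6667) = 52; reading at tick 52 = 38 + 1.2*52 = 100.4000
Minimum tick count = 51; winners = [0]; smallest index = 0

Answer: 0 51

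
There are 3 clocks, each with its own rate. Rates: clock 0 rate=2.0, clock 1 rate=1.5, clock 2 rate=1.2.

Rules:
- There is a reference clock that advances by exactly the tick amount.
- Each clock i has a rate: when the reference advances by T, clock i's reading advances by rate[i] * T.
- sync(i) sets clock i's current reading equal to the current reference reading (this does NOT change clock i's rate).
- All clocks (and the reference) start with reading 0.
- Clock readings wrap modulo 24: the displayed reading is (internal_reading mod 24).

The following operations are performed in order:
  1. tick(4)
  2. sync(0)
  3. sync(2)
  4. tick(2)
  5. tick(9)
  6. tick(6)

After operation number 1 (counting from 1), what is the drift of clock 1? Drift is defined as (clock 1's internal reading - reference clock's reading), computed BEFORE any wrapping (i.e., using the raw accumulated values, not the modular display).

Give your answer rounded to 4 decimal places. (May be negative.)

After op 1 tick(4): ref=4.0000 raw=[8.0000 6.0000 4.8000]
Drift of clock 1 after op 1: 6.0000 - 4.0000 = 2.0000

Answer: 2.0000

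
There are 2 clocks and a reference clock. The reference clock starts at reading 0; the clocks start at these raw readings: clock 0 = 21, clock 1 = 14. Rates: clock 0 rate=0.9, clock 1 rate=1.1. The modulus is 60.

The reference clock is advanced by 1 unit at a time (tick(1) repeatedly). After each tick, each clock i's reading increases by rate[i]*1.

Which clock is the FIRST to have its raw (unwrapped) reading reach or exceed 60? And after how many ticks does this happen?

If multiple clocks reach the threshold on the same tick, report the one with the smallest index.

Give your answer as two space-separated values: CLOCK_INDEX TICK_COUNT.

clock 0: start=21, rate=0.9, needs 60-21 = 39; ticks = ceil(39/0.9) = ceil(43.3333) = 44; reading at tick 44 = 21 + 0.9*44 = 60.6000
clock 1: start=14, rate=1.1, needs 60-14 = 46; ticks = ceil(46/1.1) = ceil(41.8182) = 42; reading at tick 42 = 14 + 1.1*42 = 60.2000
Minimum tick count = 42; winners = [1]; smallest index = 1

Answer: 1 42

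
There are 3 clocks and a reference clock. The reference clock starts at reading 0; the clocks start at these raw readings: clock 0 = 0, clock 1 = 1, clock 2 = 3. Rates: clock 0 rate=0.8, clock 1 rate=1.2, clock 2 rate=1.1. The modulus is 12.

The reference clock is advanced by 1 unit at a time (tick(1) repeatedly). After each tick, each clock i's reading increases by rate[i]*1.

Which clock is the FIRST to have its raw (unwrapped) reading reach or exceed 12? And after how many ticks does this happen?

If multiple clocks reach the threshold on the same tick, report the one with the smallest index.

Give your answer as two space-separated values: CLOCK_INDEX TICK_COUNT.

clock 0: start=0, rate=0.8, needs 12-0 = 12; ticks = ceil(12/0.8) = ceil(15.0000) = 15; reading at tick 15 = 0 + 0.8*15 = 12.0000
clock 1: start=1, rate=1.2, needs 12-1 = 11; ticks = ceil(11/1.2) = ceil(9.1667) = 10; reading at tick 10 = 1 + 1.2*10 = 13.0000
clock 2: start=3, rate=1.1, needs 12-3 = 9; ticks = ceil(9/1.1) = ceil(8.1818) = 9; reading at tick 9 = 3 + 1.1*9 = 12.9000
Minimum tick count = 9; winners = [2]; smallest index = 2

Answer: 2 9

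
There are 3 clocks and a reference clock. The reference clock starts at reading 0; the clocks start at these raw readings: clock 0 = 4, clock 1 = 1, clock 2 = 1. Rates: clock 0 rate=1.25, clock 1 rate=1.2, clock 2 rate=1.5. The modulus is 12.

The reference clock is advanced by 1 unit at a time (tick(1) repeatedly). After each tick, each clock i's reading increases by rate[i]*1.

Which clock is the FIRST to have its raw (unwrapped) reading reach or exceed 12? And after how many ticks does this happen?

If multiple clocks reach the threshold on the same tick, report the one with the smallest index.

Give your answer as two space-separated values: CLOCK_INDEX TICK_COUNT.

clock 0: start=4, rate=1.25, needs 12-4 = 8; ticks = ceil(8/1.25) = ceil(6.4000) = 7; reading at tick 7 = 4 + 1.25*7 = 12.7500
clock 1: start=1, rate=1.2, needs 12-1 = 11; ticks = ceil(11/1.2) = ceil(9.1667) = 10; reading at tick 10 = 1 + 1.2*10 = 13.0000
clock 2: start=1, rate=1.5, needs 12-1 = 11; ticks = ceil(11/1.5) = ceil(7.3333) = 8; reading at tick 8 = 1 + 1.5*8 = 13.0000
Minimum tick count = 7; winners = [0]; smallest index = 0

Answer: 0 7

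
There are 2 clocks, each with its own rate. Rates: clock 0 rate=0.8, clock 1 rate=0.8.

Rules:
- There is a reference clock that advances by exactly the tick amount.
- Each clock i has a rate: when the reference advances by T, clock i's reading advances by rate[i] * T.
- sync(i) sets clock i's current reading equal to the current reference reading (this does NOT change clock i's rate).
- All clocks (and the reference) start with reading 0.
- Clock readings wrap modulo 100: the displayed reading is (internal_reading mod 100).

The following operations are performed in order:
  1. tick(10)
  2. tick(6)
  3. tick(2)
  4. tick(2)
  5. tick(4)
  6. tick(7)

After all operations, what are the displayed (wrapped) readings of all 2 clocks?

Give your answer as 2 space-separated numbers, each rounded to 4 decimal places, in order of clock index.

Answer: 24.8000 24.8000

Derivation:
After op 1 tick(10): ref=10.0000 raw=[8.0000 8.0000]
After op 2 tick(6): ref=16.0000 raw=[12.8000 12.8000]
After op 3 tick(2): ref=18.0000 raw=[14.4000 14.4000]
After op 4 tick(2): ref=20.0000 raw=[16.0000 16.0000]
After op 5 tick(4): ref=24.0000 raw=[19.2000 19.2000]
After op 6 tick(7): ref=31.0000 raw=[24.8000 24.8000]
Wrap final raw readings (mod 100): 24.8000 mod 100 = 24.8000; 24.8000 mod 100 = 24.8000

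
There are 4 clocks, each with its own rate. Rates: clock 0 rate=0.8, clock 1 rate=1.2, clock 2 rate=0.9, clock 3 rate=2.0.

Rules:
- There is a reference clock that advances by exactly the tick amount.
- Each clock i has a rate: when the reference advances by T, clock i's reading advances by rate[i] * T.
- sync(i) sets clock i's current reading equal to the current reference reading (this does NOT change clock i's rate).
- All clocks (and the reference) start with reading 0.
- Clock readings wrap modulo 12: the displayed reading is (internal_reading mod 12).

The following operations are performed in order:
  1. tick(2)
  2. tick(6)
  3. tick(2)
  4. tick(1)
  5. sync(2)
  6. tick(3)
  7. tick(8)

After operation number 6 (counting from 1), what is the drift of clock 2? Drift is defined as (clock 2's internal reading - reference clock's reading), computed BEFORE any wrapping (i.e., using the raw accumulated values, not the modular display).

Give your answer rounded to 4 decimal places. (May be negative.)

After op 1 tick(2): ref=2.0000 raw=[1.6000 2.4000 1.8000 4.0000]
After op 2 tick(6): ref=8.0000 raw=[6.4000 9.6000 7.2000 16.0000]
After op 3 tick(2): ref=10.0000 raw=[8.0000 12.0000 9.0000 20.0000]
After op 4 tick(1): ref=11.0000 raw=[8.8000 13.2000 9.9000 22.0000]
After op 5 sync(2): ref=11.0000 raw=[8.8000 13.2000 11.0000 22.0000]
After op 6 tick(3): ref=14.0000 raw=[11.2000 16.8000 13.7000 28.0000]
Drift of clock 2 after op 6: 13.7000 - 14.0000 = -0.3000

Answer: -0.3000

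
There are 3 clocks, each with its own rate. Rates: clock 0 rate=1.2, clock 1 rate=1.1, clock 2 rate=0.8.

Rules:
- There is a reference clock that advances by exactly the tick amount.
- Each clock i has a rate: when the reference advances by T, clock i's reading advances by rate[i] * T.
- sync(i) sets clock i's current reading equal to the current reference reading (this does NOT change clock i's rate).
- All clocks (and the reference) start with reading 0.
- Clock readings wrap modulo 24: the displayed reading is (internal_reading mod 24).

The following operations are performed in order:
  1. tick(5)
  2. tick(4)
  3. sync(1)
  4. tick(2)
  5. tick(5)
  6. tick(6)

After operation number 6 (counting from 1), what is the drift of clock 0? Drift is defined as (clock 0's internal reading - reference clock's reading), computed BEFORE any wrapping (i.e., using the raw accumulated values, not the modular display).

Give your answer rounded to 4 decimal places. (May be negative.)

Answer: 4.4000

Derivation:
After op 1 tick(5): ref=5.0000 raw=[6.0000 5.5000 4.0000]
After op 2 tick(4): ref=9.0000 raw=[10.8000 9.9000 7.2000]
After op 3 sync(1): ref=9.0000 raw=[10.8000 9.0000 7.2000]
After op 4 tick(2): ref=11.0000 raw=[13.2000 11.2000 8.8000]
After op 5 tick(5): ref=16.0000 raw=[19.2000 16.7000 12.8000]
After op 6 tick(6): ref=22.0000 raw=[26.4000 23.3000 17.6000]
Drift of clock 0 after op 6: 26.4000 - 22.0000 = 4.4000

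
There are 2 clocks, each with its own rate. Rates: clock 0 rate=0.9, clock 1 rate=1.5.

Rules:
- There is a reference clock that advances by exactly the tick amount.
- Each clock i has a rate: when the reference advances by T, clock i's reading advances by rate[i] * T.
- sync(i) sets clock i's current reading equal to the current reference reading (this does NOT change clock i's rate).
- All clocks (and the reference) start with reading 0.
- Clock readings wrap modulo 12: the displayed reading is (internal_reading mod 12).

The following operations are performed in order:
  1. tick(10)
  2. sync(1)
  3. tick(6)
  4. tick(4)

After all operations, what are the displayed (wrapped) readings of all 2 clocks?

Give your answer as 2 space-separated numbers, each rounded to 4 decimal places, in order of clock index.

Answer: 6.0000 1.0000

Derivation:
After op 1 tick(10): ref=10.0000 raw=[9.0000 15.0000]
After op 2 sync(1): ref=10.0000 raw=[9.0000 10.0000]
After op 3 tick(6): ref=16.0000 raw=[14.4000 19.0000]
After op 4 tick(4): ref=20.0000 raw=[18.0000 25.0000]
Wrap final raw readings (mod 12): 18.0000 mod 12 = 6.0000; 25.0000 mod 12 = 1.0000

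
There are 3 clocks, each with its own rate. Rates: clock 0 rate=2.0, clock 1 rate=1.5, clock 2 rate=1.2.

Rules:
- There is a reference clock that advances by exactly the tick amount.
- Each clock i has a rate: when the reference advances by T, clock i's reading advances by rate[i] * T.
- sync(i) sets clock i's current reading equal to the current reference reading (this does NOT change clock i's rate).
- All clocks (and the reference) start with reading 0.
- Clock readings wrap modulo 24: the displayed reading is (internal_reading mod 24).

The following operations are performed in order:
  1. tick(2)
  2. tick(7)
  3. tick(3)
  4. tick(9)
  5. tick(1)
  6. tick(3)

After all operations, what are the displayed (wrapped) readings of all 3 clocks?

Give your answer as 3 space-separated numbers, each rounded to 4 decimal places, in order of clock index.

After op 1 tick(2): ref=2.0000 raw=[4.0000 3.0000 2.4000]
After op 2 tick(7): ref=9.0000 raw=[18.0000 13.5000 10.8000]
After op 3 tick(3): ref=12.0000 raw=[24.0000 18.0000 14.4000]
After op 4 tick(9): ref=21.0000 raw=[42.0000 31.5000 25.2000]
After op 5 tick(1): ref=22.0000 raw=[44.0000 33.0000 26.4000]
After op 6 tick(3): ref=25.0000 raw=[50.0000 37.5000 30.0000]
Wrap final raw readings (mod 24): 50.0000 mod 24 = 2.0000; 37.5000 mod 24 = 13.5000; 30.0000 mod 24 = 6.0000

Answer: 2.0000 13.5000 6.0000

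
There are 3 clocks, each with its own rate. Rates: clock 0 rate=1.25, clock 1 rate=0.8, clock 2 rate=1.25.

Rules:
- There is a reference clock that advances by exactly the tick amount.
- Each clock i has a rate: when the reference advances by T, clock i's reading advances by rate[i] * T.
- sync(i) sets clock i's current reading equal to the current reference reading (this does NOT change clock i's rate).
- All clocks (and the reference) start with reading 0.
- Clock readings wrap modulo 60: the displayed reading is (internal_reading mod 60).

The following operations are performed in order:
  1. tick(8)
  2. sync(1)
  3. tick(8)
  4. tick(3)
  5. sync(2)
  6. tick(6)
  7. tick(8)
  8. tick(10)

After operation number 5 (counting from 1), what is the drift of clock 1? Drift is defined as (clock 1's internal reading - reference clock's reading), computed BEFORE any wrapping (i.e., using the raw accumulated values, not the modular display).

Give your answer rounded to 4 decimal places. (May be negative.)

Answer: -2.2000

Derivation:
After op 1 tick(8): ref=8.0000 raw=[10.0000 6.4000 10.0000]
After op 2 sync(1): ref=8.0000 raw=[10.0000 8.0000 10.0000]
After op 3 tick(8): ref=16.0000 raw=[20.0000 14.4000 20.0000]
After op 4 tick(3): ref=19.0000 raw=[23.7500 16.8000 23.7500]
After op 5 sync(2): ref=19.0000 raw=[23.7500 16.8000 19.0000]
Drift of clock 1 after op 5: 16.8000 - 19.0000 = -2.2000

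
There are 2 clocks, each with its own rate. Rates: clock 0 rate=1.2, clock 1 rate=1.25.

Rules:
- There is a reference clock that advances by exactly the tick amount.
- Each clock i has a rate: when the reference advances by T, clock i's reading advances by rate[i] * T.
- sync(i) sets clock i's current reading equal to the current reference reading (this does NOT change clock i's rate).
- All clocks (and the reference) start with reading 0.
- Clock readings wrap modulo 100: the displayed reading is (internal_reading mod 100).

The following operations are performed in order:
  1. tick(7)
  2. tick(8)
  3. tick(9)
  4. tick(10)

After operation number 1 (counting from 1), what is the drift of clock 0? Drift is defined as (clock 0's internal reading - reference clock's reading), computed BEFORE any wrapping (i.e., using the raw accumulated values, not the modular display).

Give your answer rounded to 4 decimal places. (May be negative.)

After op 1 tick(7): ref=7.0000 raw=[8.4000 8.7500]
Drift of clock 0 after op 1: 8.4000 - 7.0000 = 1.4000

Answer: 1.4000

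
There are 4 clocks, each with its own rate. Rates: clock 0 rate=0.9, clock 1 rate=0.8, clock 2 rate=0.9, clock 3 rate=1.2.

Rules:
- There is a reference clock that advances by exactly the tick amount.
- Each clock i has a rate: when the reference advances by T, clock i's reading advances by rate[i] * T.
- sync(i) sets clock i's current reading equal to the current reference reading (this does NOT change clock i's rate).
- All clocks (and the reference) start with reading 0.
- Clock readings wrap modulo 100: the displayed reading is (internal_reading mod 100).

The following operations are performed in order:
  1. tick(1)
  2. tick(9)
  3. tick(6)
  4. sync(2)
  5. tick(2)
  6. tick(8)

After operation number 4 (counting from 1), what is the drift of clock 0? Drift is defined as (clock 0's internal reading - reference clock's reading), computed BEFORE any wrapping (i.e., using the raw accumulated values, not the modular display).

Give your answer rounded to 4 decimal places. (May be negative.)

Answer: -1.6000

Derivation:
After op 1 tick(1): ref=1.0000 raw=[0.9000 0.8000 0.9000 1.2000]
After op 2 tick(9): ref=10.0000 raw=[9.0000 8.0000 9.0000 12.0000]
After op 3 tick(6): ref=16.0000 raw=[14.4000 12.8000 14.4000 19.2000]
After op 4 sync(2): ref=16.0000 raw=[14.4000 12.8000 16.0000 19.2000]
Drift of clock 0 after op 4: 14.4000 - 16.0000 = -1.6000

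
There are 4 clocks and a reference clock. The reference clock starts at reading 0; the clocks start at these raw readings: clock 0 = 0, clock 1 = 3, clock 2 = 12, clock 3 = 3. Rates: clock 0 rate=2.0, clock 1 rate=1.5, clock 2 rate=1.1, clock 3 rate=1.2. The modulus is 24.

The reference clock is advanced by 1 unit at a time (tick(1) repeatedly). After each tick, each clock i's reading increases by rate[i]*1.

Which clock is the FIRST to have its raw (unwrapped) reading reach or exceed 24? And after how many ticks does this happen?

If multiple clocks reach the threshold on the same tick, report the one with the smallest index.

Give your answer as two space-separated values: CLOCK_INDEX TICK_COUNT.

clock 0: start=0, rate=2.0, needs 24-0 = 24; ticks = ceil(24/2.0) = ceil(12.0000) = 12; reading at tick 12 = 0 + 2.0*12 = 24.0000
clock 1: start=3, rate=1.5, needs 24-3 = 21; ticks = ceil(21/1.5) = ceil(14.0000) = 14; reading at tick 14 = 3 + 1.5*14 = 24.0000
clock 2: start=12, rate=1.1, needs 24-12 = 12; ticks = ceil(12/1.1) = ceil(10.9091) = 11; reading at tick 11 = 12 + 1.1*11 = 24.1000
clock 3: start=3, rate=1.2, needs 24-3 = 21; ticks = ceil(21/1.2) = ceil(17.5000) = 18; reading at tick 18 = 3 + 1.2*18 = 24.6000
Minimum tick count = 11; winners = [2]; smallest index = 2

Answer: 2 11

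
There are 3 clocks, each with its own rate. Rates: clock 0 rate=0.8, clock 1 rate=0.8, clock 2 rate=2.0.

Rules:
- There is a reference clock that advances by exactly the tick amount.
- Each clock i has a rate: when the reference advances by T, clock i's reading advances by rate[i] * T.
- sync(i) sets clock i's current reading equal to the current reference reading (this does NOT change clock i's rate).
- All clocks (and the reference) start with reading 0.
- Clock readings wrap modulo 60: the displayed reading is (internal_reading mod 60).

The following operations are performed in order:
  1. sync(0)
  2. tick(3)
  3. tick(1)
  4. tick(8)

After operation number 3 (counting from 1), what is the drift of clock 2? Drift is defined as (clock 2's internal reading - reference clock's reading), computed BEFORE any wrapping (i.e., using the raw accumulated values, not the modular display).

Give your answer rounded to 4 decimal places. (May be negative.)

Answer: 4.0000

Derivation:
After op 1 sync(0): ref=0.0000 raw=[0.0000 0.0000 0.0000]
After op 2 tick(3): ref=3.0000 raw=[2.4000 2.4000 6.0000]
After op 3 tick(1): ref=4.0000 raw=[3.2000 3.2000 8.0000]
Drift of clock 2 after op 3: 8.0000 - 4.0000 = 4.0000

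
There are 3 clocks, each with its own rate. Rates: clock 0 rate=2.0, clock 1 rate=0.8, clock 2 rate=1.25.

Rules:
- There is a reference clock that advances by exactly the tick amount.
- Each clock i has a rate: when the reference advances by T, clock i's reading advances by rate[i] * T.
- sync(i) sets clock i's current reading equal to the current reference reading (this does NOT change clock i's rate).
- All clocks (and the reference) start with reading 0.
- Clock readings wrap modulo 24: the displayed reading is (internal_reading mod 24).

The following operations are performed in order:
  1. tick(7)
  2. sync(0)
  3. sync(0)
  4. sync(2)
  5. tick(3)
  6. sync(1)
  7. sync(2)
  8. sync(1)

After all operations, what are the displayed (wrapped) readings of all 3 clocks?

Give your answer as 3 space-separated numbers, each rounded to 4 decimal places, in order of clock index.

After op 1 tick(7): ref=7.0000 raw=[14.0000 5.6000 8.7500]
After op 2 sync(0): ref=7.0000 raw=[7.0000 5.6000 8.7500]
After op 3 sync(0): ref=7.0000 raw=[7.0000 5.6000 8.7500]
After op 4 sync(2): ref=7.0000 raw=[7.0000 5.6000 7.0000]
After op 5 tick(3): ref=10.0000 raw=[13.0000 8.0000 10.7500]
After op 6 sync(1): ref=10.0000 raw=[13.0000 10.0000 10.7500]
After op 7 sync(2): ref=10.0000 raw=[13.0000 10.0000 10.0000]
After op 8 sync(1): ref=10.0000 raw=[13.0000 10.0000 10.0000]
Wrap final raw readings (mod 24): 13.0000 mod 24 = 13.0000; 10.0000 mod 24 = 10.0000; 10.0000 mod 24 = 10.0000

Answer: 13.0000 10.0000 10.0000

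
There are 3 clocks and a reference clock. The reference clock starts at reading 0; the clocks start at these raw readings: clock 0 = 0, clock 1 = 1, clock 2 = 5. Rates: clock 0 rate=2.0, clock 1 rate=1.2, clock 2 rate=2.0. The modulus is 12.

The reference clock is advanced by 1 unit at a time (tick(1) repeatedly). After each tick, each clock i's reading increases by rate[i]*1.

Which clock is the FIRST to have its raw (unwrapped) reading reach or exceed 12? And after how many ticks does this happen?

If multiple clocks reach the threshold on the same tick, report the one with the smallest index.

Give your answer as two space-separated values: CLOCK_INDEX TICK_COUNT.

Answer: 2 4

Derivation:
clock 0: start=0, rate=2.0, needs 12-0 = 12; ticks = ceil(12/2.0) = ceil(6.0000) = 6; reading at tick 6 = 0 + 2.0*6 = 12.0000
clock 1: start=1, rate=1.2, needs 12-1 = 11; ticks = ceil(11/1.2) = ceil(9.1667) = 10; reading at tick 10 = 1 + 1.2*10 = 13.0000
clock 2: start=5, rate=2.0, needs 12-5 = 7; ticks = ceil(7/2.0) = ceil(3.5000) = 4; reading at tick 4 = 5 + 2.0*4 = 13.0000
Minimum tick count = 4; winners = [2]; smallest index = 2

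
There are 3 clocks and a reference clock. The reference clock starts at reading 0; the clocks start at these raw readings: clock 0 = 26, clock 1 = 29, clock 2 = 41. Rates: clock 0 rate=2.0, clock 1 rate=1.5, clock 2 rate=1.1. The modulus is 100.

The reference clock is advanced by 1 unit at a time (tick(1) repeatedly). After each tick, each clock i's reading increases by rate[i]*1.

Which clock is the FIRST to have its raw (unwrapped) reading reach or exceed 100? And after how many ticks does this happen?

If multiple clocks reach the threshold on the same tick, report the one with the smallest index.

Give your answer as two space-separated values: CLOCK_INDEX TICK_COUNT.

Answer: 0 37

Derivation:
clock 0: start=26, rate=2.0, needs 100-26 = 74; ticks = ceil(74/2.0) = ceil(37.0000) = 37; reading at tick 37 = 26 + 2.0*37 = 100.0000
clock 1: start=29, rate=1.5, needs 100-29 = 71; ticks = ceil(71/1.5) = ceil(47.3333) = 48; reading at tick 48 = 29 + 1.5*48 = 101.0000
clock 2: start=41, rate=1.1, needs 100-41 = 59; ticks = ceil(59/1.1) = ceil(53.6364) = 54; reading at tick 54 = 41 + 1.1*54 = 100.4000
Minimum tick count = 37; winners = [0]; smallest index = 0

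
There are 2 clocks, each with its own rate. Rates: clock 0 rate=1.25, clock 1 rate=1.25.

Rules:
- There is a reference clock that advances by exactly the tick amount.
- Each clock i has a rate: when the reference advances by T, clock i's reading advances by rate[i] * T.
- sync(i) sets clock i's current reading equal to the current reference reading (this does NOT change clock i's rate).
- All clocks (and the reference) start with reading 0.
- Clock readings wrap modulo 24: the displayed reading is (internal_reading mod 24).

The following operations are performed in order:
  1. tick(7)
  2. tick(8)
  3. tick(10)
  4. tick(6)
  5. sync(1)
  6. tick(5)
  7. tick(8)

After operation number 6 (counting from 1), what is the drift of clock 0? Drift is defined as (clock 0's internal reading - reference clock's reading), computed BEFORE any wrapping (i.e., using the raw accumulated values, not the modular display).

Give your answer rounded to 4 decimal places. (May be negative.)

Answer: 9.0000

Derivation:
After op 1 tick(7): ref=7.0000 raw=[8.7500 8.7500]
After op 2 tick(8): ref=15.0000 raw=[18.7500 18.7500]
After op 3 tick(10): ref=25.0000 raw=[31.2500 31.2500]
After op 4 tick(6): ref=31.0000 raw=[38.7500 38.7500]
After op 5 sync(1): ref=31.0000 raw=[38.7500 31.0000]
After op 6 tick(5): ref=36.0000 raw=[45.0000 37.2500]
Drift of clock 0 after op 6: 45.0000 - 36.0000 = 9.0000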